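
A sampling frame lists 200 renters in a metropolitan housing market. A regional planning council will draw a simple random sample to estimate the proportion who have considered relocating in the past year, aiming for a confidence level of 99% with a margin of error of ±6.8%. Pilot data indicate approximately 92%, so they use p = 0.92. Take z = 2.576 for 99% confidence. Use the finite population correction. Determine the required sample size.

Unadjusted: n₀ = 2.576² × 0.92 × 0.08 / 0.068² ≈ 105.62, so n₀ = 106.
Finite population correction with N = 200: n = n₀ / (1 + (n₀−1)/N) = 106 / (1 + 105/200) = 106 / 1.5250 ≈ 69.51.
Rounding up, n = 70.

70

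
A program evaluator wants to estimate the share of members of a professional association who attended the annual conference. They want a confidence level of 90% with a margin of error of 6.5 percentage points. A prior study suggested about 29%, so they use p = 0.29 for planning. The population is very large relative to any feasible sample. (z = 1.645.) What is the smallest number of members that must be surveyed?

132

With p = 0.29, p(1−p) = 0.2059.
n = z²·p(1−p)/E² = 1.645² × 0.2059 / 0.065² = 2.7060 × 0.2059 / 0.004225 ≈ 131.87.
Rounding up gives n = 132.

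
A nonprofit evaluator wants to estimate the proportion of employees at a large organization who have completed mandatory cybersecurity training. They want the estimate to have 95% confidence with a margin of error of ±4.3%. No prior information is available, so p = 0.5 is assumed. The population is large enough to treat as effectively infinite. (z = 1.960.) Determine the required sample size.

With p = 0.5, p(1−p) = 0.25.
n = z²·p(1−p)/E² = 1.960² × 0.2500 / 0.043² = 3.8416 × 0.2500 / 0.001849 ≈ 519.42.
Rounding up gives n = 520.

520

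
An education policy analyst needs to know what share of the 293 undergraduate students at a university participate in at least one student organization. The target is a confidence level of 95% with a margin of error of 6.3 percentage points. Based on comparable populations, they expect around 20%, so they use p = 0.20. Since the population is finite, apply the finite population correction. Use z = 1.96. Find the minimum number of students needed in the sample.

102

Unadjusted: n₀ = 1.96² × 0.20 × 0.80 / 0.063² ≈ 154.86, so n₀ = 155.
Finite population correction with N = 293: n = n₀ / (1 + (n₀−1)/N) = 155 / (1 + 154/293) = 155 / 1.5256 ≈ 101.60.
Rounding up, n = 102.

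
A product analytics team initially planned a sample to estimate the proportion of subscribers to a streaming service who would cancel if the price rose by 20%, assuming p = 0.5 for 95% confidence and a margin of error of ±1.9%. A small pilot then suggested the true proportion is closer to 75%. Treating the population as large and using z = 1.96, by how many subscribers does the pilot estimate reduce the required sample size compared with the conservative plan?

Conservative (p = 0.5): n = 1.96² × 0.25 / 0.019² ≈ 2660.39 → 2661.
Using p = 0.75: p(1−p) = 0.1875, so n = 1.96² × 0.1875 / 0.019² ≈ 1995.29 → 1996.
Reduction: 2661 − 1996 = 665.

665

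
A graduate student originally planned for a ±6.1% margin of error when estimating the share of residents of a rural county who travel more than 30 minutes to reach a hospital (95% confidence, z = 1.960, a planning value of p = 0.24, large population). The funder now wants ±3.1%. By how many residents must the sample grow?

541

At ±6.1%: n = 1.960² × 0.1824 / 0.061² ≈ 188.31 → 189.
At ±3.1%: n = 1.960² × 0.1824 / 0.031² ≈ 729.14 → 730.
Additional respondents: 730 − 189 = 541.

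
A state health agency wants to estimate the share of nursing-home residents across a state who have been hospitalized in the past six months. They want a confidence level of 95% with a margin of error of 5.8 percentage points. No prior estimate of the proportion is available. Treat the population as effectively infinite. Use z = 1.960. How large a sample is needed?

286

With no prior estimate, use p = 0.5, giving p(1−p) = 0.25.
n = z²·p(1−p)/E² = 1.960² × 0.2500 / 0.058² = 3.8416 × 0.2500 / 0.003364 ≈ 285.49.
Rounding up gives n = 286.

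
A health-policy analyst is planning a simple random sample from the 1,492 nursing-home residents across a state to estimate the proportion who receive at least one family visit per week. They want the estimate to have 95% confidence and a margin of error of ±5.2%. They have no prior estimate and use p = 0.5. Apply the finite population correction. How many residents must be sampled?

For 95% confidence, z = 1.960.
Unadjusted: n₀ = 1.960² × 0.50 × 0.50 / 0.052² ≈ 355.18, so n₀ = 356.
Finite population correction with N = 1,492: n = n₀ / (1 + (n₀−1)/N) = 356 / (1 + 355/1492) = 356 / 1.2379 ≈ 287.58.
Rounding up, n = 288.

288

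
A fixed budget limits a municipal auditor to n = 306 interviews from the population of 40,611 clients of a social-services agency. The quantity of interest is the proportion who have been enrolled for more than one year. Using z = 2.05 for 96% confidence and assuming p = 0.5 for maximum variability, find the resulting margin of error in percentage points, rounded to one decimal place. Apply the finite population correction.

5.8

Finite-population factor: (N−n)/(N−1) = (40611−306)/(40611−1) = 0.9925.
SE(p̂) = √[p(1−p)/n · (N−n)/(N−1)] = √[0.2500/306 × 0.9925] = 0.02848.
E = z × SE = 2.05 × 0.02848 = 0.05837 ≈ 5.8 percentage points.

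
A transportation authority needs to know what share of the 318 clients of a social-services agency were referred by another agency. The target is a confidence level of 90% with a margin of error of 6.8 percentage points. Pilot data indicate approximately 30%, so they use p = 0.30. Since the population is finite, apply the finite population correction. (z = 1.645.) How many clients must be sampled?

89

Unadjusted: n₀ = 1.645² × 0.30 × 0.70 / 0.068² ≈ 122.89, so n₀ = 123.
Finite population correction with N = 318: n = n₀ / (1 + (n₀−1)/N) = 123 / (1 + 122/318) = 123 / 1.3836 ≈ 88.90.
Rounding up, n = 89.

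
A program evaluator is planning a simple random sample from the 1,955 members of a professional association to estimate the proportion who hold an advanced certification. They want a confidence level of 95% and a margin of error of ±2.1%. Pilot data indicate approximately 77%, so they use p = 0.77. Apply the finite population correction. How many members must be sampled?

For 95% confidence, z = 1.960.
Unadjusted: n₀ = 1.960² × 0.77 × 0.23 / 0.021² ≈ 1542.74, so n₀ = 1543.
Finite population correction with N = 1,955: n = n₀ / (1 + (n₀−1)/N) = 1543 / (1 + 1542/1955) = 1543 / 1.7887 ≈ 862.62.
Rounding up, n = 863.

863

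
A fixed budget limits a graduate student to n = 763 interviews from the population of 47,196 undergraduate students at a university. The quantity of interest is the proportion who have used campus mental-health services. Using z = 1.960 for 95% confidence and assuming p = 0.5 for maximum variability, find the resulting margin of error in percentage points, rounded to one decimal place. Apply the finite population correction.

Finite-population factor: (N−n)/(N−1) = (47196−763)/(47196−1) = 0.9839.
SE(p̂) = √[p(1−p)/n · (N−n)/(N−1)] = √[0.2500/763 × 0.9839] = 0.01795.
E = z × SE = 1.960 × 0.01795 = 0.03519 ≈ 3.5 percentage points.

3.5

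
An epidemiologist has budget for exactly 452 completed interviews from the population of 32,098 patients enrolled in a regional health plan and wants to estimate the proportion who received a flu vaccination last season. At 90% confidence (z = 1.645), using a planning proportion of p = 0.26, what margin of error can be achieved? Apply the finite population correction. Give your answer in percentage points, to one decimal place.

3.4

Finite-population factor: (N−n)/(N−1) = (32098−452)/(32098−1) = 0.9859.
SE(p̂) = √[p(1−p)/n · (N−n)/(N−1)] = √[0.1924/452 × 0.9859] = 0.02049.
E = z × SE = 1.645 × 0.02049 = 0.03370 ≈ 3.4 percentage points.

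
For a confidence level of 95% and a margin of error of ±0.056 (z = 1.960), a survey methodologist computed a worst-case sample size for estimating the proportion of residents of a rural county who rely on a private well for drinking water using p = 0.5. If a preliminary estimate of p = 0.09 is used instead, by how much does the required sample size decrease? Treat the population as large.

Conservative (p = 0.5): n = 1.960² × 0.25 / 0.056² ≈ 306.25 → 307.
Using p = 0.09: p(1−p) = 0.0819, so n = 1.960² × 0.0819 / 0.056² ≈ 100.33 → 101.
Reduction: 307 − 101 = 206.

206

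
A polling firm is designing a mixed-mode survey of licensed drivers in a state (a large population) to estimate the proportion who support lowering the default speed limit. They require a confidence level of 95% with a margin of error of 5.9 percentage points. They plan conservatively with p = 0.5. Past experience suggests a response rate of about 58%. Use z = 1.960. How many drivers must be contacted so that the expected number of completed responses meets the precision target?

476

Completed interviews needed: n₀ = 1.960² × 0.2500 / 0.059² ≈ 275.90 → 276.
At a 58% response rate, contacts needed = 276 / 0.58 ≈ 475.86 → 476.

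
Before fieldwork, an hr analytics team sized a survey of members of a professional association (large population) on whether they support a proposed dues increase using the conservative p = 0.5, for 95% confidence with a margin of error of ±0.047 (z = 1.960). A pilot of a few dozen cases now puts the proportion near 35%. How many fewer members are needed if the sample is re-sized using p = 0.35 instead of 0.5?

39

Conservative (p = 0.5): n = 1.960² × 0.25 / 0.047² ≈ 434.77 → 435.
Using p = 0.35: p(1−p) = 0.2275, so n = 1.960² × 0.2275 / 0.047² ≈ 395.64 → 396.
Reduction: 435 − 396 = 39.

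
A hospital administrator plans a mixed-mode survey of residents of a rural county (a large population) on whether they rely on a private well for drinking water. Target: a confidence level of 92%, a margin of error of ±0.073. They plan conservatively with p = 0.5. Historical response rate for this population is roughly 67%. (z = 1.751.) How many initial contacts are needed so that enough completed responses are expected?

Completed interviews needed: n₀ = 1.751² × 0.2500 / 0.073² ≈ 143.84 → 144.
At a 67% response rate, contacts needed = 144 / 0.67 ≈ 214.93 → 215.

215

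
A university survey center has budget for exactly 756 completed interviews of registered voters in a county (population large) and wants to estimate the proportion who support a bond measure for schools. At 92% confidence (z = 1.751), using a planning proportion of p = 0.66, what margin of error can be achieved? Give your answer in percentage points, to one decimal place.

3.0

SE(p̂) = √[p(1−p)/n] = √[0.2244/756] = 0.01723.
E = z × SE = 1.751 × 0.01723 = 0.03017, or 3.0 percentage points.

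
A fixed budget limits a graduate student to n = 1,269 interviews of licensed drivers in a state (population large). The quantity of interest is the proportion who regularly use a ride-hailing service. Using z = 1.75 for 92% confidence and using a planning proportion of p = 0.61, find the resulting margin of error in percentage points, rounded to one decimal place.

2.4

SE(p̂) = √[p(1−p)/n] = √[0.2379/1269] = 0.01369.
E = z × SE = 1.75 × 0.01369 = 0.02396, or 2.4 percentage points.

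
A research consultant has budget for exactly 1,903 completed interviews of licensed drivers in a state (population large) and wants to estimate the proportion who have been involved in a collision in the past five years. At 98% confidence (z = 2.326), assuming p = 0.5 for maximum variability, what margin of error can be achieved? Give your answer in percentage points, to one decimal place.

SE(p̂) = √[p(1−p)/n] = √[0.2500/1903] = 0.01146.
E = z × SE = 2.326 × 0.01146 = 0.02666, or 2.7 percentage points.

2.7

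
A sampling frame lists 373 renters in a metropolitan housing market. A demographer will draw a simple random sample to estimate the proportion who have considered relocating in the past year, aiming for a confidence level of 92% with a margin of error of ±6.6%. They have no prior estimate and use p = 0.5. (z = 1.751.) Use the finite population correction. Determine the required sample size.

Unadjusted: n₀ = 1.751² × 0.50 × 0.50 / 0.066² ≈ 175.96, so n₀ = 176.
Finite population correction with N = 373: n = n₀ / (1 + (n₀−1)/N) = 176 / (1 + 175/373) = 176 / 1.4692 ≈ 119.80.
Rounding up, n = 120.

120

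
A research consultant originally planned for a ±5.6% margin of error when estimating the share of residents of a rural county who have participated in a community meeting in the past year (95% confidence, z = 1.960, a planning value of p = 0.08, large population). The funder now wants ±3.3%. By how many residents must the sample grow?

At ±5.6%: n = 1.960² × 0.0736 / 0.056² ≈ 90.16 → 91.
At ±3.3%: n = 1.960² × 0.0736 / 0.033² ≈ 259.63 → 260.
Additional respondents: 260 − 91 = 169.

169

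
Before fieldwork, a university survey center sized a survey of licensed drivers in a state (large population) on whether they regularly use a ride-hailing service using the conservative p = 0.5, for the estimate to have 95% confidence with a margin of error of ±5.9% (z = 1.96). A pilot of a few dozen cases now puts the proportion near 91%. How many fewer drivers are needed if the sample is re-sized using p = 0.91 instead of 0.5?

Conservative (p = 0.5): n = 1.96² × 0.25 / 0.059² ≈ 275.90 → 276.
Using p = 0.91: p(1−p) = 0.0819, so n = 1.96² × 0.0819 / 0.059² ≈ 90.38 → 91.
Reduction: 276 − 91 = 185.

185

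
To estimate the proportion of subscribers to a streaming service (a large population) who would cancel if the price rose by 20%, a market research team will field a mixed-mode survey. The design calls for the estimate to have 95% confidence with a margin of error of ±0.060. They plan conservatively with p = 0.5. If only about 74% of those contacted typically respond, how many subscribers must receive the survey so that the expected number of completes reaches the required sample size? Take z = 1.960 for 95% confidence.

361

Completed interviews needed: n₀ = 1.960² × 0.2500 / 0.060² ≈ 266.78 → 267.
At a 74% response rate, contacts needed = 267 / 0.74 ≈ 360.81 → 361.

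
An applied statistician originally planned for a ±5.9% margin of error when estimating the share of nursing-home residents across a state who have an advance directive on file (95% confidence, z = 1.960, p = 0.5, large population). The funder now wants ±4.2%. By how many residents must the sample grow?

At ±5.9%: n = 1.960² × 0.2500 / 0.059² ≈ 275.90 → 276.
At ±4.2%: n = 1.960² × 0.2500 / 0.042² ≈ 544.44 → 545.
Additional respondents: 545 − 276 = 269.

269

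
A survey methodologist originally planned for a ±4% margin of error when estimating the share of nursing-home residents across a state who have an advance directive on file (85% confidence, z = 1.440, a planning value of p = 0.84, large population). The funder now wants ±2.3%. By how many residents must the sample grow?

At ±4%: n = 1.440² × 0.1344 / 0.040² ≈ 174.18 → 175.
At ±2.3%: n = 1.440² × 0.1344 / 0.023² ≈ 526.83 → 527.
Additional respondents: 527 − 175 = 352.

352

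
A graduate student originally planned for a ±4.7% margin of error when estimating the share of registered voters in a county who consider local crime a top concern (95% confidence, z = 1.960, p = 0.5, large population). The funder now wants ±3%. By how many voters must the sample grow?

633

At ±4.7%: n = 1.960² × 0.2500 / 0.047² ≈ 434.77 → 435.
At ±3%: n = 1.960² × 0.2500 / 0.030² ≈ 1067.11 → 1068.
Additional respondents: 1068 − 435 = 633.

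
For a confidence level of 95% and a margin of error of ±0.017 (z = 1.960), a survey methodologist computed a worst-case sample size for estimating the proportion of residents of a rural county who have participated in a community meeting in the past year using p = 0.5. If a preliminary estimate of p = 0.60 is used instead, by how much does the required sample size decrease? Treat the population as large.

133

Conservative (p = 0.5): n = 1.960² × 0.25 / 0.017² ≈ 3323.18 → 3324.
Using p = 0.60: p(1−p) = 0.2400, so n = 1.960² × 0.2400 / 0.017² ≈ 3190.26 → 3191.
Reduction: 3324 − 3191 = 133.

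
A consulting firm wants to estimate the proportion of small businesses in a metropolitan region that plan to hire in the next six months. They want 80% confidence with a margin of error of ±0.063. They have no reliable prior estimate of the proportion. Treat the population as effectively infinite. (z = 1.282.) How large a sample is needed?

104

With no prior estimate, use p = 0.5, giving p(1−p) = 0.25.
n = z²·p(1−p)/E² = 1.282² × 0.2500 / 0.063² = 1.6435 × 0.2500 / 0.003969 ≈ 103.52.
Rounding up gives n = 104.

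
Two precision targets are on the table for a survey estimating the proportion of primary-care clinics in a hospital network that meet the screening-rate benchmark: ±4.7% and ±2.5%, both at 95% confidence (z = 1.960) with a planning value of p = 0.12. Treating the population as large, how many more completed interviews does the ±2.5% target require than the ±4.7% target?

At ±4.7%: n = 1.960² × 0.1056 / 0.047² ≈ 183.65 → 184.
At ±2.5%: n = 1.960² × 0.1056 / 0.025² ≈ 649.08 → 650.
Additional respondents: 650 − 184 = 466.

466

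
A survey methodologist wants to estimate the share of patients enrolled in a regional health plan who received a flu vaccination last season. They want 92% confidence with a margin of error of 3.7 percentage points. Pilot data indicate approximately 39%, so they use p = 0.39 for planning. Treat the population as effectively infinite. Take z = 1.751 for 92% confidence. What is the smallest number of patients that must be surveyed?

533

With p = 0.39, p(1−p) = 0.2379.
n = z²·p(1−p)/E² = 1.751² × 0.2379 / 0.037² = 3.0660 × 0.2379 / 0.001369 ≈ 532.80.
Rounding up gives n = 533.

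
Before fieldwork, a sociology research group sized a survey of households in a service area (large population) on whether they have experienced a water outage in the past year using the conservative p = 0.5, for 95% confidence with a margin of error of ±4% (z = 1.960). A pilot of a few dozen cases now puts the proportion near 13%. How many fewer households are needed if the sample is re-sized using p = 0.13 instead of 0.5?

329

Conservative (p = 0.5): n = 1.960² × 0.25 / 0.040² ≈ 600.25 → 601.
Using p = 0.13: p(1−p) = 0.1131, so n = 1.960² × 0.1131 / 0.040² ≈ 271.55 → 272.
Reduction: 601 − 272 = 329.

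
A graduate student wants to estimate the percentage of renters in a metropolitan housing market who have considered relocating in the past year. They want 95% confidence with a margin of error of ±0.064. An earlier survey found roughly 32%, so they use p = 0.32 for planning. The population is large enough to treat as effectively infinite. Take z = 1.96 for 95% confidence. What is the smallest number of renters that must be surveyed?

With p = 0.32, p(1−p) = 0.2176.
n = z²·p(1−p)/E² = 1.96² × 0.2176 / 0.064² = 3.8416 × 0.2176 / 0.004096 ≈ 204.08.
Rounding up gives n = 205.

205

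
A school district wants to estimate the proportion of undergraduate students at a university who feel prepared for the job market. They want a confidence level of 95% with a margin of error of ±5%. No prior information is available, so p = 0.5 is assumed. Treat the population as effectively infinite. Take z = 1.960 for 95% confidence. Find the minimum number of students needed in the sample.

With p = 0.5, p(1−p) = 0.25.
n = z²·p(1−p)/E² = 1.960² × 0.2500 / 0.050² = 3.8416 × 0.2500 / 0.002500 ≈ 384.16.
Rounding up gives n = 385.

385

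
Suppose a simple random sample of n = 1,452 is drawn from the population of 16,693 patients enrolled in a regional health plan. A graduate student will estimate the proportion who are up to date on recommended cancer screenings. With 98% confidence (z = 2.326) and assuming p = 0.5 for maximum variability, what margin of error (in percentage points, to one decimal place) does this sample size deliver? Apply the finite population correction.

Finite-population factor: (N−n)/(N−1) = (16693−1452)/(16693−1) = 0.9131.
SE(p̂) = √[p(1−p)/n · (N−n)/(N−1)] = √[0.2500/1452 × 0.9131] = 0.01254.
E = z × SE = 2.326 × 0.01254 = 0.02916 ≈ 2.9 percentage points.

2.9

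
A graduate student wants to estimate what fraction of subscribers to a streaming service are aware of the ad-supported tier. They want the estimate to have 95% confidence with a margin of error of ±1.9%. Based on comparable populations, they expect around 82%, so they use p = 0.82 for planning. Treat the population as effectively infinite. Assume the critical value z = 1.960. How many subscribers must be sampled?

1571

With p = 0.82, p(1−p) = 0.1476.
n = z²·p(1−p)/E² = 1.960² × 0.1476 / 0.019² = 3.8416 × 0.1476 / 0.000361 ≈ 1570.69.
Rounding up gives n = 1571.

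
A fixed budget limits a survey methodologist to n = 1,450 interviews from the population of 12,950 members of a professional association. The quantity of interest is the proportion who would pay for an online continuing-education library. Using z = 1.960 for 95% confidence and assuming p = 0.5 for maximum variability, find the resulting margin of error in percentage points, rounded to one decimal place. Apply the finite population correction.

2.4

Finite-population factor: (N−n)/(N−1) = (12950−1450)/(12950−1) = 0.8881.
SE(p̂) = √[p(1−p)/n · (N−n)/(N−1)] = √[0.2500/1450 × 0.8881] = 0.01237.
E = z × SE = 1.960 × 0.01237 = 0.02425 ≈ 2.4 percentage points.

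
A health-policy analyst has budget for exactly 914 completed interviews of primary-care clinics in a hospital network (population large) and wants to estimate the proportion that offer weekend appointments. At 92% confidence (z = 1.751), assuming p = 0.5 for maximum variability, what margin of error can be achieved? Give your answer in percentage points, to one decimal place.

SE(p̂) = √[p(1−p)/n] = √[0.2500/914] = 0.01654.
E = z × SE = 1.751 × 0.01654 = 0.02896, or 2.9 percentage points.

2.9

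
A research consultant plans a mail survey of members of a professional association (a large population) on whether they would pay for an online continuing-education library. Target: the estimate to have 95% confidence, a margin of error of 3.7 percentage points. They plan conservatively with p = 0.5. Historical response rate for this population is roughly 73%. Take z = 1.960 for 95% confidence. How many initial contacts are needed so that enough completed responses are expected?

Completed interviews needed: n₀ = 1.960² × 0.2500 / 0.037² ≈ 701.53 → 702.
At a 73% response rate, contacts needed = 702 / 0.73 ≈ 961.64 → 962.

962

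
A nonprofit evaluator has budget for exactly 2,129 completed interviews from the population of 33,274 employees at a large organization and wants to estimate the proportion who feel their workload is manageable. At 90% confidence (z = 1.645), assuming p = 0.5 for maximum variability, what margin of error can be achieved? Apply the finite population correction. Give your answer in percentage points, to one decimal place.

Finite-population factor: (N−n)/(N−1) = (33274−2129)/(33274−1) = 0.9360.
SE(p̂) = √[p(1−p)/n · (N−n)/(N−1)] = √[0.2500/2129 × 0.9360] = 0.01048.
E = z × SE = 1.645 × 0.01048 = 0.01725 ≈ 1.7 percentage points.

1.7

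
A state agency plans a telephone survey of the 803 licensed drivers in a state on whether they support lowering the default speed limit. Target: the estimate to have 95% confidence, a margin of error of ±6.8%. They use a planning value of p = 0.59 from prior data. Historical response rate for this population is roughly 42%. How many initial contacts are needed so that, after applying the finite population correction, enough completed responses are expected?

For 95% confidence, z = 1.96.
Completed interviews needed (unadjusted): n₀ = 1.96² × 0.2419 / 0.068² ≈ 200.97 → 201.
FPC for N = 803: n = 201 / (1 + 200/803) = 201 / 1.2491 ≈ 160.92 → 161.
At a 42% response rate, contacts needed = 161 / 0.42 ≈ 383.33 → 384.

384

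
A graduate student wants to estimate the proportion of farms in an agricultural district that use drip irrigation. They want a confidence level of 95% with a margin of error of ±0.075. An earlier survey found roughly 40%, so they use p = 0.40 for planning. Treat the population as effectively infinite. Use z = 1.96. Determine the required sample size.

With p = 0.40, p(1−p) = 0.2400.
n = z²·p(1−p)/E² = 1.96² × 0.2400 / 0.075² = 3.8416 × 0.2400 / 0.005625 ≈ 163.91.
Rounding up gives n = 164.

164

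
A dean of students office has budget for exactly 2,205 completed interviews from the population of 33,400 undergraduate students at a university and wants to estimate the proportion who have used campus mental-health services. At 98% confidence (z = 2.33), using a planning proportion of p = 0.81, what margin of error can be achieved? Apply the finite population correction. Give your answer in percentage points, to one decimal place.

1.9

Finite-population factor: (N−n)/(N−1) = (33400−2205)/(33400−1) = 0.9340.
SE(p̂) = √[p(1−p)/n · (N−n)/(N−1)] = √[0.1539/2205 × 0.9340] = 0.00807.
E = z × SE = 2.33 × 0.00807 = 0.01881 ≈ 1.9 percentage points.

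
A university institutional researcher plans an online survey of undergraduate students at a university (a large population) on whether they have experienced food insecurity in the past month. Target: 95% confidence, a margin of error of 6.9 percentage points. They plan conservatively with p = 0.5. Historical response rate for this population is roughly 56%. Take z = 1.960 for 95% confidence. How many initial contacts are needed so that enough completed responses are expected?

361

Completed interviews needed: n₀ = 1.960² × 0.2500 / 0.069² ≈ 201.72 → 202.
At a 56% response rate, contacts needed = 202 / 0.56 ≈ 360.71 → 361.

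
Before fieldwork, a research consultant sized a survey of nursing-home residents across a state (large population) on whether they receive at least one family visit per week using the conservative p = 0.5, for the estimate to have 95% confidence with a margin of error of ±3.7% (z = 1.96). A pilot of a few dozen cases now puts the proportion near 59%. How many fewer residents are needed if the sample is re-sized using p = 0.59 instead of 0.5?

23

Conservative (p = 0.5): n = 1.96² × 0.25 / 0.037² ≈ 701.53 → 702.
Using p = 0.59: p(1−p) = 0.2419, so n = 1.96² × 0.2419 / 0.037² ≈ 678.80 → 679.
Reduction: 702 − 679 = 23.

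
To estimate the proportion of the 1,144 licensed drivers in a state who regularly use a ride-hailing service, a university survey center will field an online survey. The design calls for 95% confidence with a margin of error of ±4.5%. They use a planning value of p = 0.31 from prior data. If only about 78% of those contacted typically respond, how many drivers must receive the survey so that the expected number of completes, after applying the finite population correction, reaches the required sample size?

For 95% confidence, z = 1.96.
Completed interviews needed (unadjusted): n₀ = 1.96² × 0.2139 / 0.045² ≈ 405.79 → 406.
FPC for N = 1,144: n = 406 / (1 + 405/1144) = 406 / 1.3540 ≈ 299.85 → 300.
At a 78% response rate, contacts needed = 300 / 0.78 ≈ 384.62 → 385.

385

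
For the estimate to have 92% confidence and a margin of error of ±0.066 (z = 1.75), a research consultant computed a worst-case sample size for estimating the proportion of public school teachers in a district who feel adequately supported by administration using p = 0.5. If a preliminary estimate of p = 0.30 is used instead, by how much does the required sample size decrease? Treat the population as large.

Conservative (p = 0.5): n = 1.75² × 0.25 / 0.066² ≈ 175.76 → 176.
Using p = 0.30: p(1−p) = 0.2100, so n = 1.75² × 0.2100 / 0.066² ≈ 147.64 → 148.
Reduction: 176 − 148 = 28.

28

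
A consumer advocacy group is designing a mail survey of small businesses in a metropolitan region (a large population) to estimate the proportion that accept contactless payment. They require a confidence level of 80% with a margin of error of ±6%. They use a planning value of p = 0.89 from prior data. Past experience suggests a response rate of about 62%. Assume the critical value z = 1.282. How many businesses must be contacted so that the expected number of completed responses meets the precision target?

Completed interviews needed: n₀ = 1.282² × 0.0979 / 0.060² ≈ 44.69 → 45.
At a 62% response rate, contacts needed = 45 / 0.62 ≈ 72.58 → 73.

73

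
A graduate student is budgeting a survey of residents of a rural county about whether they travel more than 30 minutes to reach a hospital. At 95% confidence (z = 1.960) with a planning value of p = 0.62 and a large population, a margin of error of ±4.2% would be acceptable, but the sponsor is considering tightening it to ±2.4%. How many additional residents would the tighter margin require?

1058

At ±4.2%: n = 1.960² × 0.2356 / 0.042² ≈ 513.08 → 514.
At ±2.4%: n = 1.960² × 0.2356 / 0.024² ≈ 1571.32 → 1572.
Additional respondents: 1572 − 514 = 1058.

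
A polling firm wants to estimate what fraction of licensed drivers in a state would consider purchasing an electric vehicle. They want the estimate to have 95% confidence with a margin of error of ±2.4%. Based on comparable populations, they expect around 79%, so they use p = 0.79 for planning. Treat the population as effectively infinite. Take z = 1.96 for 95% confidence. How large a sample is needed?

With p = 0.79, p(1−p) = 0.1659.
n = z²·p(1−p)/E² = 1.96² × 0.1659 / 0.024² = 3.8416 × 0.1659 / 0.000576 ≈ 1106.46.
Rounding up gives n = 1107.

1107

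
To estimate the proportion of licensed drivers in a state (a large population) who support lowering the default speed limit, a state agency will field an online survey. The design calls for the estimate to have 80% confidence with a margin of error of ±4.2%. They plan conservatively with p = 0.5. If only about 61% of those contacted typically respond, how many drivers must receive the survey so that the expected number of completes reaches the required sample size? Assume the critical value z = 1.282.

Completed interviews needed: n₀ = 1.282² × 0.2500 / 0.042² ≈ 232.93 → 233.
At a 61% response rate, contacts needed = 233 / 0.61 ≈ 381.97 → 382.

382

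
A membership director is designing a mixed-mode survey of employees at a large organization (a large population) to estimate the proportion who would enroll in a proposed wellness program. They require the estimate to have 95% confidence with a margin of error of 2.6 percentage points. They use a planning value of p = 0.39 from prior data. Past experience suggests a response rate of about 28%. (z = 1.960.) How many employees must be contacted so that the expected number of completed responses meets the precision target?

4829

Completed interviews needed: n₀ = 1.960² × 0.2379 / 0.026² ≈ 1351.95 → 1352.
At a 28% response rate, contacts needed = 1352 / 0.28 ≈ 4828.57 → 4829.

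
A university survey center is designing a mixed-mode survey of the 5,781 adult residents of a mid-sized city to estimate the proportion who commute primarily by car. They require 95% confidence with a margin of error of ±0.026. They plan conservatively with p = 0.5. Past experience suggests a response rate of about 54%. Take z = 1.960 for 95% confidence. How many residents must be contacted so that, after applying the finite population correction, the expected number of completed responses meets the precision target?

2113

Completed interviews needed (unadjusted): n₀ = 1.960² × 0.2500 / 0.026² ≈ 1420.71 → 1421.
FPC for N = 5,781: n = 1421 / (1 + 1420/5781) = 1421 / 1.2456 ≈ 1140.79 → 1141.
At a 54% response rate, contacts needed = 1141 / 0.54 ≈ 2112.96 → 2113.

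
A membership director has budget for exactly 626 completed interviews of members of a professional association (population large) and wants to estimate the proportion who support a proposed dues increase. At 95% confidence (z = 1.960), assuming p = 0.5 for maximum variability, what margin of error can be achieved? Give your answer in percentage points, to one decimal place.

3.9

SE(p̂) = √[p(1−p)/n] = √[0.2500/626] = 0.01998.
E = z × SE = 1.960 × 0.01998 = 0.03917, or 3.9 percentage points.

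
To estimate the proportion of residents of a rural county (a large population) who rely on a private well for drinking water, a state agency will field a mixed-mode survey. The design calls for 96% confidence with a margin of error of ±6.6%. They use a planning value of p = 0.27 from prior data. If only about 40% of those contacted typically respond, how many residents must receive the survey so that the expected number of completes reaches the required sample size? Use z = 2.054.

478

Completed interviews needed: n₀ = 2.054² × 0.1971 / 0.066² ≈ 190.90 → 191.
At a 40% response rate, contacts needed = 191 / 0.40 ≈ 477.50 → 478.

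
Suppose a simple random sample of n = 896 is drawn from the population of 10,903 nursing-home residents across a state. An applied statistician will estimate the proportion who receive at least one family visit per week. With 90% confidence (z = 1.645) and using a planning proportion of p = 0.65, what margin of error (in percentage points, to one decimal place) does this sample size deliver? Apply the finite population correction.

Finite-population factor: (N−n)/(N−1) = (10903−896)/(10903−1) = 0.9179.
SE(p̂) = √[p(1−p)/n · (N−n)/(N−1)] = √[0.2275/896 × 0.9179] = 0.01527.
E = z × SE = 1.645 × 0.01527 = 0.02511 ≈ 2.5 percentage points.

2.5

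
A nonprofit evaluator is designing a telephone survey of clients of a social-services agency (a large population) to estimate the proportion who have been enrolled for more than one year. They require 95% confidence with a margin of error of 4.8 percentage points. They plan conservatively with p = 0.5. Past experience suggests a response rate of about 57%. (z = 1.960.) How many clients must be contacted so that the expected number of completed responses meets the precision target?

Completed interviews needed: n₀ = 1.960² × 0.2500 / 0.048² ≈ 416.84 → 417.
At a 57% response rate, contacts needed = 417 / 0.57 ≈ 731.58 → 732.

732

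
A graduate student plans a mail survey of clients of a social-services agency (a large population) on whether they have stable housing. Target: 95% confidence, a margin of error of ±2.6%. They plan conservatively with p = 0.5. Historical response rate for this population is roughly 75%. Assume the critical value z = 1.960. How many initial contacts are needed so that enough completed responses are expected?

1895

Completed interviews needed: n₀ = 1.960² × 0.2500 / 0.026² ≈ 1420.71 → 1421.
At a 75% response rate, contacts needed = 1421 / 0.75 ≈ 1894.67 → 1895.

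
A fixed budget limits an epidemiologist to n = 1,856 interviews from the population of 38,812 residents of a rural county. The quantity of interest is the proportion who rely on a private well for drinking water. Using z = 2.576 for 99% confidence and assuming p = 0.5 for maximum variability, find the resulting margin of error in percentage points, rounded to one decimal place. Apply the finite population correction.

Finite-population factor: (N−n)/(N−1) = (38812−1856)/(38812−1) = 0.9522.
SE(p̂) = √[p(1−p)/n · (N−n)/(N−1)] = √[0.2500/1856 × 0.9522] = 0.01133.
E = z × SE = 2.576 × 0.01133 = 0.02917 ≈ 2.9 percentage points.

2.9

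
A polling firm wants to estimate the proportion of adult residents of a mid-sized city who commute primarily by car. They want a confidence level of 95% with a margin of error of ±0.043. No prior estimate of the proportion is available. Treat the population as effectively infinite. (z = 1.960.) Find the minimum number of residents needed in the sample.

520

With no prior estimate, use p = 0.5, giving p(1−p) = 0.25.
n = z²·p(1−p)/E² = 1.960² × 0.2500 / 0.043² = 3.8416 × 0.2500 / 0.001849 ≈ 519.42.
Rounding up gives n = 520.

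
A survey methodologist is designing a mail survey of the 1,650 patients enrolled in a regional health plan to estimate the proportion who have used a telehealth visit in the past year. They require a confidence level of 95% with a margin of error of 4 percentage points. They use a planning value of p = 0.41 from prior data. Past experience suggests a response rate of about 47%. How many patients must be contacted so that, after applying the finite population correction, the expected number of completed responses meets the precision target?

915

For 95% confidence, z = 1.96.
Completed interviews needed (unadjusted): n₀ = 1.96² × 0.2419 / 0.040² ≈ 580.80 → 581.
FPC for N = 1,650: n = 581 / (1 + 580/1650) = 581 / 1.3515 ≈ 429.89 → 430.
At a 47% response rate, contacts needed = 430 / 0.47 ≈ 914.89 → 915.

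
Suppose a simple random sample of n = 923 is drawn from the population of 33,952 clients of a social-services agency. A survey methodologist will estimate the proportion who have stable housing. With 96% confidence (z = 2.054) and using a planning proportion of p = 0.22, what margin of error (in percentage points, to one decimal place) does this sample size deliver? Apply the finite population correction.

2.8

Finite-population factor: (N−n)/(N−1) = (33952−923)/(33952−1) = 0.9728.
SE(p̂) = √[p(1−p)/n · (N−n)/(N−1)] = √[0.1716/923 × 0.9728] = 0.01345.
E = z × SE = 2.054 × 0.01345 = 0.02762 ≈ 2.8 percentage points.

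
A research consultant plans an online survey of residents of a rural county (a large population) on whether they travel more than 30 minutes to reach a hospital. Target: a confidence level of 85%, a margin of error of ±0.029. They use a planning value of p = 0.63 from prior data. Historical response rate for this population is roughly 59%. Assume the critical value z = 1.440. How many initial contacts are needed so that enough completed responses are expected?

975

Completed interviews needed: n₀ = 1.440² × 0.2331 / 0.029² ≈ 574.74 → 575.
At a 59% response rate, contacts needed = 575 / 0.59 ≈ 974.58 → 975.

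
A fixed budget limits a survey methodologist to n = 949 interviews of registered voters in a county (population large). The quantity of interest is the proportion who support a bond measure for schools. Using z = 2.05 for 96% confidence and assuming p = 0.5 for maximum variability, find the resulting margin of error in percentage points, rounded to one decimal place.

3.3

SE(p̂) = √[p(1−p)/n] = √[0.2500/949] = 0.01623.
E = z × SE = 2.05 × 0.01623 = 0.03327, or 3.3 percentage points.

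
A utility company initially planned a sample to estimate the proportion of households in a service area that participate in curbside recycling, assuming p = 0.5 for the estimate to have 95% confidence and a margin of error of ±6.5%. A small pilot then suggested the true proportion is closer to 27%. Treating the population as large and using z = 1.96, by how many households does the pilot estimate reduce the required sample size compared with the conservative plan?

Conservative (p = 0.5): n = 1.96² × 0.25 / 0.065² ≈ 227.31 → 228.
Using p = 0.27: p(1−p) = 0.1971, so n = 1.96² × 0.1971 / 0.065² ≈ 179.21 → 180.
Reduction: 228 − 180 = 48.

48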